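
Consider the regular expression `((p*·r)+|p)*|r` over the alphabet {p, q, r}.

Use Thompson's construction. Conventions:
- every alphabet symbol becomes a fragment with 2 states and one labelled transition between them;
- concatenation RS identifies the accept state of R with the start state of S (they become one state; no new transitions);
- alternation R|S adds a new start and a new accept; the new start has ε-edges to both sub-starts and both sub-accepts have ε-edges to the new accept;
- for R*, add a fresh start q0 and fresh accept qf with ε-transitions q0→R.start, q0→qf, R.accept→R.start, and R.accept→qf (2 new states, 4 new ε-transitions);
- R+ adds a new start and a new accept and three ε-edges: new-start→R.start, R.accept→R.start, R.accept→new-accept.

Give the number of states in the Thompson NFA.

Recursing over subexpressions:
Each of the 4 symbol leaves contributes a 2-state fragment.
  p* — 4 states
  p*·r — 5 states
  (p*·r)+ — 7 states
  (p*·r)+|p — 11 states
  ((p*·r)+|p)* — 13 states
  ((p*·r)+|p)*|r — 17 states

17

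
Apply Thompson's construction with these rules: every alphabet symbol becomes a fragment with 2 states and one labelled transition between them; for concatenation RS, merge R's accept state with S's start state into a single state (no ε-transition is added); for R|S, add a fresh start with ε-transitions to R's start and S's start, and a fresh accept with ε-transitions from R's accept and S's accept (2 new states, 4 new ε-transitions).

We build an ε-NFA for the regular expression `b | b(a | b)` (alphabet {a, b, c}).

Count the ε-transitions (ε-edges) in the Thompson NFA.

Bottom-up over the parse tree:
Each of the 4 symbol leaves contributes 0 ε-transitions.
  a | b : 4 ε-transitions
  b(a | b) : 4 ε-transitions
  b | b(a | b) : 8 ε-transitions

8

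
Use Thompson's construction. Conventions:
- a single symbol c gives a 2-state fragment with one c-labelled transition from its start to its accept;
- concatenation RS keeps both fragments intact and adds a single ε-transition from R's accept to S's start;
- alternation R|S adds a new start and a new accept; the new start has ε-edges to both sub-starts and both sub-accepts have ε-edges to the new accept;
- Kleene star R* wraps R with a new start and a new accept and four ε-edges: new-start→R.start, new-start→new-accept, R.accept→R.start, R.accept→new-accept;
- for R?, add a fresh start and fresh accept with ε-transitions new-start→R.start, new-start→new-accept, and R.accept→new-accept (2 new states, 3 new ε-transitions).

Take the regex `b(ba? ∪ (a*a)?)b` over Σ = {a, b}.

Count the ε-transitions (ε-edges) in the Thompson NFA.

Recursing over subexpressions:
Each of the 6 symbol leaves contributes 0 ε-transitions.
  a? — 3 ε-transitions
  ba? — 4 ε-transitions
  a* — 4 ε-transitions
  a*a — 5 ε-transitions
  (a*a)? — 8 ε-transitions
  ba? ∪ (a*a)? — 16 ε-transitions
  b(ba? ∪ (a*a)?)b — 18 ε-transitions

18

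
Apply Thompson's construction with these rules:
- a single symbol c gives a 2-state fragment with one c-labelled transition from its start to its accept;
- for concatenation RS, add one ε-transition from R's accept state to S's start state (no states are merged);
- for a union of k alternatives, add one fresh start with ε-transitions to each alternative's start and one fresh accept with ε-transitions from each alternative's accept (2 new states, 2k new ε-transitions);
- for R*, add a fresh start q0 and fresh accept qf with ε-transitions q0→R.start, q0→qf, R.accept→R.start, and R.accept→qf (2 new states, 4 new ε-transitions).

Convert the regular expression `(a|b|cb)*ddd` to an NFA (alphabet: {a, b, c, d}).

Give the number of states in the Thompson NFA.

Bottom-up over the parse tree:
Each of the 7 symbol leaves contributes a 2-state fragment.
  cb = 4 states
  a|b|cb = 10 states
  (a|b|cb)* = 12 states
  (a|b|cb)*ddd = 18 states

18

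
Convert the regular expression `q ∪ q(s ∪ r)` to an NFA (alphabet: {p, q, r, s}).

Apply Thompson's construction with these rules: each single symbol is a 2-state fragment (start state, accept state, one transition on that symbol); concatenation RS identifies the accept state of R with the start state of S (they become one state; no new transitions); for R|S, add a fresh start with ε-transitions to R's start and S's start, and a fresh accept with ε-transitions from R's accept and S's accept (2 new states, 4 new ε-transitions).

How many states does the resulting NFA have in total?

11

By structural recursion:
Each of the 4 symbol leaves contributes a 2-state fragment.
  s ∪ r = 6 states
  q(s ∪ r) = 7 states
  q ∪ q(s ∪ r) = 11 states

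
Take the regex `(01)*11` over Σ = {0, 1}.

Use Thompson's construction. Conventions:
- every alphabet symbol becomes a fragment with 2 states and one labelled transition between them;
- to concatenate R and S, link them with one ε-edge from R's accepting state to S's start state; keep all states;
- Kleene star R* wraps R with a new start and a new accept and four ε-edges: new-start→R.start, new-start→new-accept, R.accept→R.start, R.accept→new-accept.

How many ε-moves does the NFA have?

7

Recursing over subexpressions:
Each of the 4 symbol leaves contributes 0 ε-transitions.
  01 : 1 ε-transition
  (01)* : 5 ε-transitions
  (01)*11 : 7 ε-transitions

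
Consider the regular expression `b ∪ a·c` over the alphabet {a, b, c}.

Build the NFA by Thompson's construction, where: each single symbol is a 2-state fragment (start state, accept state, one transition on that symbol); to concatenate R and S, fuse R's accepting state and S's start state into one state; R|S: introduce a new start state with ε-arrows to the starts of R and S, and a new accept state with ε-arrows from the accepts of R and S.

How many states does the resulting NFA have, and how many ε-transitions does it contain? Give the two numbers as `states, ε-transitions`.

7, 4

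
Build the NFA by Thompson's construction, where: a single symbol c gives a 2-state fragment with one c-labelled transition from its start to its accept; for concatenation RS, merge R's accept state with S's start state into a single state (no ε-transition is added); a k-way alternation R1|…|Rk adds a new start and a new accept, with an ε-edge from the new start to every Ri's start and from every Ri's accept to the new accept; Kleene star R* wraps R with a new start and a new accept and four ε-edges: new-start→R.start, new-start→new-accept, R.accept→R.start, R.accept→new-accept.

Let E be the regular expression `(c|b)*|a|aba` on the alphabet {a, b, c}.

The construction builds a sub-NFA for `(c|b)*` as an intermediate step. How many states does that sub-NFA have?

8

Fragment for `(c|b)*`:
Each of the 2 symbol leaves contributes a 2-state fragment.
  c|b — 6 states
  (c|b)* — 8 states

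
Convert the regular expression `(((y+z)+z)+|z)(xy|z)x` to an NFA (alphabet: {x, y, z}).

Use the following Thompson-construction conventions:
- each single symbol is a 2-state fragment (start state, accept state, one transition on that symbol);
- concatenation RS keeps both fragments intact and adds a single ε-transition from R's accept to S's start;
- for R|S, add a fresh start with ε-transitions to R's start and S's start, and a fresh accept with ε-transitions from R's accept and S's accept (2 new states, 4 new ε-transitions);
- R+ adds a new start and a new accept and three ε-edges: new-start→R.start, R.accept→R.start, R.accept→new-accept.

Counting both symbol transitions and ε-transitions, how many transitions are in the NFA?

Bottom-up over the parse tree:
Each of the 8 symbol leaves contributes 1 transition (1 symbol, 0 ε).
  y+ : 4 transitions (1 symbol, 3 ε)
  y+z : 6 transitions (2 symbol, 4 ε)
  (y+z)+ : 9 transitions (2 symbol, 7 ε)
  (y+z)+z : 11 transitions (3 symbol, 8 ε)
  ((y+z)+z)+ : 14 transitions (3 symbol, 11 ε)
  ((y+z)+z)+|z : 19 transitions (4 symbol, 15 ε)
  xy : 3 transitions (2 symbol, 1 ε)
  xy|z : 8 transitions (3 symbol, 5 ε)
  (((y+z)+z)+|z)(xy|z)x : 30 transitions (8 symbol, 22 ε)

30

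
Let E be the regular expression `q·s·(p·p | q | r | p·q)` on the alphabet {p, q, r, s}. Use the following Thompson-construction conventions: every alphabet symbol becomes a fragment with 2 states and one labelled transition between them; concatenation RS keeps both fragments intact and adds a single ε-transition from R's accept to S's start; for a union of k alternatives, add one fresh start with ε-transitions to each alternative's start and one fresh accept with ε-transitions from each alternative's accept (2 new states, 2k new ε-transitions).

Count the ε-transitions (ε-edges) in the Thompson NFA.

By structural recursion:
Each of the 8 symbol leaves contributes 0 ε-transitions.
  p·p — 1 ε-transition
  p·q — 1 ε-transition
  p·p | q | r | p·q — 10 ε-transitions
  q·s·(p·p | q | r | p·q) — 12 ε-transitions

12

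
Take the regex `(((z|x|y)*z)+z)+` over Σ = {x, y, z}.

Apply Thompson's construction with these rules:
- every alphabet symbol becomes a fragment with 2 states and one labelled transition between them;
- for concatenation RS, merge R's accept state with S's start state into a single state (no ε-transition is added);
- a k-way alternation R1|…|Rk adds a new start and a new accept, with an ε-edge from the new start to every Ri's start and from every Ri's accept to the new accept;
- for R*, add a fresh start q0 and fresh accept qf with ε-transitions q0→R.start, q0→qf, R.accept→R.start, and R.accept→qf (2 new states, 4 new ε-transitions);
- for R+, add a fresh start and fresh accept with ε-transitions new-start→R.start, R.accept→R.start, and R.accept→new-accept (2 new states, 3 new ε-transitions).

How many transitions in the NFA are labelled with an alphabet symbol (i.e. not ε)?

5

Recursing over subexpressions:
Each of the 5 symbol leaves contributes exactly 1 symbol transition.
  z|x|y → 3 symbol transitions
  (z|x|y)* → 3 symbol transitions
  (z|x|y)*z → 4 symbol transitions
  ((z|x|y)*z)+ → 4 symbol transitions
  ((z|x|y)*z)+z → 5 symbol transitions
  (((z|x|y)*z)+z)+ → 5 symbol transitions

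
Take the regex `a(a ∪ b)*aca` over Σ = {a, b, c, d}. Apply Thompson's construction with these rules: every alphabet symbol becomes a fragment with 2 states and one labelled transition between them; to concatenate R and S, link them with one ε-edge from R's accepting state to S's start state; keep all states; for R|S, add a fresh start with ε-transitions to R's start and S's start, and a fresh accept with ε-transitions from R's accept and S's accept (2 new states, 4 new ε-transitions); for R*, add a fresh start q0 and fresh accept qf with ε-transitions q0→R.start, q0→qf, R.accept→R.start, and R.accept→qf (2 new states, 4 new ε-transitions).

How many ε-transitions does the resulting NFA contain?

Per subexpression:
Each of the 6 symbol leaves contributes 0 ε-transitions.
  a ∪ b = 4 ε-transitions
  (a ∪ b)* = 8 ε-transitions
  a(a ∪ b)*aca = 12 ε-transitions

12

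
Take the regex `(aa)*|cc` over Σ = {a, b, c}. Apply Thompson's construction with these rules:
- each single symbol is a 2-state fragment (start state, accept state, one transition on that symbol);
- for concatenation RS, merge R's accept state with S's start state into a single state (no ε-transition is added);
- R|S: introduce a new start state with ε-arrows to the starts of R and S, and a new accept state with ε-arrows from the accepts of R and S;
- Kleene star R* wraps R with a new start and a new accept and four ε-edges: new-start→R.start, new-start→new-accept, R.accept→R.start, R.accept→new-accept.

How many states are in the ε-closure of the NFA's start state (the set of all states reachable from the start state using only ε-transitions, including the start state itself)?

6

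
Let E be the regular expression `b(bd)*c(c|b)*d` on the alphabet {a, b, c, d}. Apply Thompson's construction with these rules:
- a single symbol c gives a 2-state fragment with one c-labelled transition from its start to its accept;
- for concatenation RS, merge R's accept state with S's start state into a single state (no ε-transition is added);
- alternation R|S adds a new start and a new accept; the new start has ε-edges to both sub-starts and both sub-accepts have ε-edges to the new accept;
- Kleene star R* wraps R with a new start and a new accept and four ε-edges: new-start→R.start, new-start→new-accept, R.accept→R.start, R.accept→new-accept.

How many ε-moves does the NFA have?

By structural recursion:
Each of the 7 symbol leaves contributes 0 ε-transitions.
  bd — 0 ε-transitions
  (bd)* — 4 ε-transitions
  c|b — 4 ε-transitions
  (c|b)* — 8 ε-transitions
  b(bd)*c(c|b)*d — 12 ε-transitions

12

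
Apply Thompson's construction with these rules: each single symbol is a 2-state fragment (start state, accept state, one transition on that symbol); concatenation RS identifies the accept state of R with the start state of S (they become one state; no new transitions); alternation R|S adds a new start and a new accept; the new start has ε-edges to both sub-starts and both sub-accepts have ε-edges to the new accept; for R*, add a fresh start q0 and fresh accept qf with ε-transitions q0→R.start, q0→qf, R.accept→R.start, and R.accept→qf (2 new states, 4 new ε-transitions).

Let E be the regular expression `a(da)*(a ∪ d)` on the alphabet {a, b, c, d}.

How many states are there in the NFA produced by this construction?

11

Bottom-up over the parse tree:
Each of the 5 symbol leaves contributes a 2-state fragment.
  da — 3 states
  (da)* — 5 states
  a ∪ d — 6 states
  a(da)*(a ∪ d) — 11 states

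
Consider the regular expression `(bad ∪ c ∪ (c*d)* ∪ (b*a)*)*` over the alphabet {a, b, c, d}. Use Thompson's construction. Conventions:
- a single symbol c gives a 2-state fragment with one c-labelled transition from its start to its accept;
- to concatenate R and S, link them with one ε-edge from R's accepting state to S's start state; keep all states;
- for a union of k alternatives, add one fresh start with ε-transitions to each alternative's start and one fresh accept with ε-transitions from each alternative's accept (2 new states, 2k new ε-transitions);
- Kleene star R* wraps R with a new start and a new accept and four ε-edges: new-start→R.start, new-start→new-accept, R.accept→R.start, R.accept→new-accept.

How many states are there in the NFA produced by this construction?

By structural recursion:
Each of the 8 symbol leaves contributes a 2-state fragment.
  bad → 6 states
  c* → 4 states
  c*d → 6 states
  (c*d)* → 8 states
  b* → 4 states
  b*a → 6 states
  (b*a)* → 8 states
  bad ∪ c ∪ (c*d)* ∪ (b*a)* → 26 states
  (bad ∪ c ∪ (c*d)* ∪ (b*a)*)* → 28 states

28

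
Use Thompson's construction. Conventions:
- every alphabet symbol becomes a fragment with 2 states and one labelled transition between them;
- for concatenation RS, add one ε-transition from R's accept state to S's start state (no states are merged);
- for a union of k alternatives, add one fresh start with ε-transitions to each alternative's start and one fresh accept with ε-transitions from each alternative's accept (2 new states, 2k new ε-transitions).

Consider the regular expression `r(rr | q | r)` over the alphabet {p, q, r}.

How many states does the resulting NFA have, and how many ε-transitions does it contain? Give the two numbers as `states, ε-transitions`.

12, 8

Building bottom-up:
Each of the 5 symbol leaves contributes 2 states and 0 ε-transitions.
  rr = 4 states, 1 ε-transition
  rr | q | r = 10 states, 7 ε-transitions
  r(rr | q | r) = 12 states, 8 ε-transitions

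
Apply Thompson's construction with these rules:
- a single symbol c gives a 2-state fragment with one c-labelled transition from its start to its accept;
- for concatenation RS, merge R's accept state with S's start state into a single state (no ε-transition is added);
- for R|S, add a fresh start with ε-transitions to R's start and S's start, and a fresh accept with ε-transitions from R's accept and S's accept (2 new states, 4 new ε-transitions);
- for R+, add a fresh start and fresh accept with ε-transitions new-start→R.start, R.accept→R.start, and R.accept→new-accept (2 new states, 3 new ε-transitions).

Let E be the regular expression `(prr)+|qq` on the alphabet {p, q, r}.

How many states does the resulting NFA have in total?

11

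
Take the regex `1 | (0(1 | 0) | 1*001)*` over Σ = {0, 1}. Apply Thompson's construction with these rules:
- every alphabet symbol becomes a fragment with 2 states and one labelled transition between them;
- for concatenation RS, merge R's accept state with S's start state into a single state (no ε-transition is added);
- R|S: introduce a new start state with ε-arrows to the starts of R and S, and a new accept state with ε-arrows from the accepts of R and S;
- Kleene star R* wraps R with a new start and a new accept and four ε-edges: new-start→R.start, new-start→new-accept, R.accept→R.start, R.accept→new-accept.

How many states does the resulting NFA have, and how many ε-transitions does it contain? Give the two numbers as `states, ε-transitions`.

22, 20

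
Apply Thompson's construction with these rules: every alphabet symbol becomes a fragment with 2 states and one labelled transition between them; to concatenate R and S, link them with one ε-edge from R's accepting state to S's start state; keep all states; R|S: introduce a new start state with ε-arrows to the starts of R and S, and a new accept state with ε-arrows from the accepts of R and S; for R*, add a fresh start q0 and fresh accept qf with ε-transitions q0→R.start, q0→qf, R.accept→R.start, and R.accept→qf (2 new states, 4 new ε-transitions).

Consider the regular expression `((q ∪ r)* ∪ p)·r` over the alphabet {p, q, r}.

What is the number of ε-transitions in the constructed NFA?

13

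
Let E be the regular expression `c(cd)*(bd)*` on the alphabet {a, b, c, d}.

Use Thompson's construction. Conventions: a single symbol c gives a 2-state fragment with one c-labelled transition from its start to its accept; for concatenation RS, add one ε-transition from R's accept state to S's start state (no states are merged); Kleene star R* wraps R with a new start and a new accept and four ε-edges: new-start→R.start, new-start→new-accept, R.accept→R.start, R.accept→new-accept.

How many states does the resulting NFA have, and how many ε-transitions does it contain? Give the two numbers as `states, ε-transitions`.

14, 12

Per subexpression:
Each of the 5 symbol leaves contributes 2 states and 0 ε-transitions.
  cd : 4 states, 1 ε-transition
  (cd)* : 6 states, 5 ε-transitions
  bd : 4 states, 1 ε-transition
  (bd)* : 6 states, 5 ε-transitions
  c(cd)*(bd)* : 14 states, 12 ε-transitions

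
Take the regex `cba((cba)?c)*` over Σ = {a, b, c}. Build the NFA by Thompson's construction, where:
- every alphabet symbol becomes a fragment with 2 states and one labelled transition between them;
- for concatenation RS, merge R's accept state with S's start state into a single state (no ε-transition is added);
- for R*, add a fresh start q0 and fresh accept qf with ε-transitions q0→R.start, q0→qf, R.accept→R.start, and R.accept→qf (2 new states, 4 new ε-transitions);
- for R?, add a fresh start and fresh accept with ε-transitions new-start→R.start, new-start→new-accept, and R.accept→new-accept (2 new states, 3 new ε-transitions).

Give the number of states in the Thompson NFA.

Building bottom-up:
Each of the 7 symbol leaves contributes a 2-state fragment.
  cba : 4 states
  (cba)? : 6 states
  (cba)?c : 7 states
  ((cba)?c)* : 9 states
  cba((cba)?c)* : 12 states

12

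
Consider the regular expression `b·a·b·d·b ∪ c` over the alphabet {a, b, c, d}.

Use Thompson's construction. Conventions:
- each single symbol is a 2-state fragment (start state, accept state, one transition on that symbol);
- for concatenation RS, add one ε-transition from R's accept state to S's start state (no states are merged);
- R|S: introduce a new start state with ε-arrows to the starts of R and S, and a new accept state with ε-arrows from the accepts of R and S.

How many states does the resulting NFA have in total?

By structural recursion:
Each of the 6 symbol leaves contributes a 2-state fragment.
  b·a·b·d·b : 10 states
  b·a·b·d·b ∪ c : 14 states

14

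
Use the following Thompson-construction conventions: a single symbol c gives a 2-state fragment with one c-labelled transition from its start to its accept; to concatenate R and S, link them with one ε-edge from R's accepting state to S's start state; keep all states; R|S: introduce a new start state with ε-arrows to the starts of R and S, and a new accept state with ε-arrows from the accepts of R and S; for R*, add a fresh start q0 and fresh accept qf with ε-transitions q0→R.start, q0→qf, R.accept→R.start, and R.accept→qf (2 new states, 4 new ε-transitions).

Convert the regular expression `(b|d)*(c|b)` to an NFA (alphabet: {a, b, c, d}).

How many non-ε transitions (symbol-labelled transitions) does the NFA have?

Bottom-up over the parse tree:
Each of the 4 symbol leaves contributes exactly 1 symbol transition.
  b|d : 2 symbol transitions
  (b|d)* : 2 symbol transitions
  c|b : 2 symbol transitions
  (b|d)*(c|b) : 4 symbol transitions

4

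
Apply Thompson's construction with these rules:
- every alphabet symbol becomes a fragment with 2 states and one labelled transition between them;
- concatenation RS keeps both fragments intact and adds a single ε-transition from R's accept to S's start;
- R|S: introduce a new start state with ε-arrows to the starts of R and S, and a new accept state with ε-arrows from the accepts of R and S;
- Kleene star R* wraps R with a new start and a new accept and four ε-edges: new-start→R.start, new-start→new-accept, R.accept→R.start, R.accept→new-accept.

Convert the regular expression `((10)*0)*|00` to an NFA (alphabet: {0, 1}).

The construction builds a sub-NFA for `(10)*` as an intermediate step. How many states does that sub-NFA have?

Fragment for `(10)*`:
Each of the 2 symbol leaves contributes a 2-state fragment.
  10 = 4 states
  (10)* = 6 states

6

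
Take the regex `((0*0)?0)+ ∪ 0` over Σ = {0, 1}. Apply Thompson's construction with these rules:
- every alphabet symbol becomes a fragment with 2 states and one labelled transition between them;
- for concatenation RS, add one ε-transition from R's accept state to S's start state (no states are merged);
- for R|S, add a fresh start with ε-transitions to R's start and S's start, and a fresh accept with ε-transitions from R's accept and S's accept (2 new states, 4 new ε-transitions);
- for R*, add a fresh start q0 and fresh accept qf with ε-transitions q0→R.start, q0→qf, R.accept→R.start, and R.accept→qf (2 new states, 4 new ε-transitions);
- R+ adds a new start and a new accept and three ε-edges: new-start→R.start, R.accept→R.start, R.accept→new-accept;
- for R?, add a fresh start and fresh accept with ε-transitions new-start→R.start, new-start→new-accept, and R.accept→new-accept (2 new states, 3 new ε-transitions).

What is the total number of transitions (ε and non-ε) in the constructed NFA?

20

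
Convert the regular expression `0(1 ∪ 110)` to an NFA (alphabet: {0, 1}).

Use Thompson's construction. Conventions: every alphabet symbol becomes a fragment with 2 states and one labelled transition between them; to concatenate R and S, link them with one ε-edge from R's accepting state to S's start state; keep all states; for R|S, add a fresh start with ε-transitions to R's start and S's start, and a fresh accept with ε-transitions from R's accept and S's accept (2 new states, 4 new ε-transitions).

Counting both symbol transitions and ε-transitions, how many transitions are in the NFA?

12

Building bottom-up:
Each of the 5 symbol leaves contributes 1 transition (1 symbol, 0 ε).
  110 : 5 transitions (3 symbol, 2 ε)
  1 ∪ 110 : 10 transitions (4 symbol, 6 ε)
  0(1 ∪ 110) : 12 transitions (5 symbol, 7 ε)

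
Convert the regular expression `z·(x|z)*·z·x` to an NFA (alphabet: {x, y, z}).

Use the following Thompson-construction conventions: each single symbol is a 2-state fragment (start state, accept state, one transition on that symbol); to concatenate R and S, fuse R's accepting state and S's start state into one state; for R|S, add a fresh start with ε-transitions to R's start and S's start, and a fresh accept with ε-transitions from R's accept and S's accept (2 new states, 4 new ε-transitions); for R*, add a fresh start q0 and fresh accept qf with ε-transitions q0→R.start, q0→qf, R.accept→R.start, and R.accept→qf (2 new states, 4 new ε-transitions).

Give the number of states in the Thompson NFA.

By structural recursion:
Each of the 5 symbol leaves contributes a 2-state fragment.
  x|z = 6 states
  (x|z)* = 8 states
  z·(x|z)*·z·x = 11 states

11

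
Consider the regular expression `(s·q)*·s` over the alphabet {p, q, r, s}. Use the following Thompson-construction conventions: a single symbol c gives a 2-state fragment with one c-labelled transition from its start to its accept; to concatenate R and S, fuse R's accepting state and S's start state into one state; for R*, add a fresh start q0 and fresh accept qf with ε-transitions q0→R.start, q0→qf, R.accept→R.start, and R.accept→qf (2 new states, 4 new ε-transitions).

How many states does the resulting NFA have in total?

By structural recursion:
Each of the 3 symbol leaves contributes a 2-state fragment.
  s·q = 3 states
  (s·q)* = 5 states
  (s·q)*·s = 6 states

6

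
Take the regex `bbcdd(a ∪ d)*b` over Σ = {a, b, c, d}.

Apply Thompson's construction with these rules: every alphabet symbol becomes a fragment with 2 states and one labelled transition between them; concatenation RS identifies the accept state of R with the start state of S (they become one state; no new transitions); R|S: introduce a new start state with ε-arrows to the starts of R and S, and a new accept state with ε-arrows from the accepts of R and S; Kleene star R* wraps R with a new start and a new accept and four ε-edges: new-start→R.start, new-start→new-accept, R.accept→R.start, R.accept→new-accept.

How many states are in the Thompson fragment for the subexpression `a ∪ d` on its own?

6

Fragment for `a ∪ d`:
Each of the 2 symbol leaves contributes a 2-state fragment.
  a ∪ d — 6 states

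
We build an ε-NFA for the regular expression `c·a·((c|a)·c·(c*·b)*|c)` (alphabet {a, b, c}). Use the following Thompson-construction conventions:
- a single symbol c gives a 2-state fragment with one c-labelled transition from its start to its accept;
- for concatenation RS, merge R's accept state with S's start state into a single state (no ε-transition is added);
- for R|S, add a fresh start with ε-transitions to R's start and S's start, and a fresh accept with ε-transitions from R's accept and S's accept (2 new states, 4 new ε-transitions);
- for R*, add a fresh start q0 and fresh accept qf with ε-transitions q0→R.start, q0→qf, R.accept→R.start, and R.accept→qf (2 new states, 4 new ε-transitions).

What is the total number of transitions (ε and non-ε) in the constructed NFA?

Building bottom-up:
Each of the 8 symbol leaves contributes 1 transition (1 symbol, 0 ε).
  c|a = 6 transitions (2 symbol, 4 ε)
  c* = 5 transitions (1 symbol, 4 ε)
  c*·b = 6 transitions (2 symbol, 4 ε)
  (c*·b)* = 10 transitions (2 symbol, 8 ε)
  (c|a)·c·(c*·b)* = 17 transitions (5 symbol, 12 ε)
  (c|a)·c·(c*·b)*|c = 22 transitions (6 symbol, 16 ε)
  c·a·((c|a)·c·(c*·b)*|c) = 24 transitions (8 symbol, 16 ε)

24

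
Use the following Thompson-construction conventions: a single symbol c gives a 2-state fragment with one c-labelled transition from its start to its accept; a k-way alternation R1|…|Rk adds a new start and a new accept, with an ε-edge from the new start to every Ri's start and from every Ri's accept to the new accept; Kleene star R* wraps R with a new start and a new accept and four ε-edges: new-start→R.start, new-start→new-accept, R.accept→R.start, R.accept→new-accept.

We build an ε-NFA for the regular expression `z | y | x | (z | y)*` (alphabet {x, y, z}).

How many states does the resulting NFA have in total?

Recursing over subexpressions:
Each of the 5 symbol leaves contributes a 2-state fragment.
  z | y — 6 states
  (z | y)* — 8 states
  z | y | x | (z | y)* — 16 states

16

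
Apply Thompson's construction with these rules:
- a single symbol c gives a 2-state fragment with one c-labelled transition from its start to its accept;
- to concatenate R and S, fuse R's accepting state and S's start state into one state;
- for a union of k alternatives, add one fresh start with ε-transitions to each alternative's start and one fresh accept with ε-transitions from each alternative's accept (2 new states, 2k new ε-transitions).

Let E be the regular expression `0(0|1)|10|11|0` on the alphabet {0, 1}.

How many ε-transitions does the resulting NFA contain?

12

Per subexpression:
Each of the 8 symbol leaves contributes 0 ε-transitions.
  0|1 = 4 ε-transitions
  0(0|1) = 4 ε-transitions
  10 = 0 ε-transitions
  11 = 0 ε-transitions
  0(0|1)|10|11|0 = 12 ε-transitions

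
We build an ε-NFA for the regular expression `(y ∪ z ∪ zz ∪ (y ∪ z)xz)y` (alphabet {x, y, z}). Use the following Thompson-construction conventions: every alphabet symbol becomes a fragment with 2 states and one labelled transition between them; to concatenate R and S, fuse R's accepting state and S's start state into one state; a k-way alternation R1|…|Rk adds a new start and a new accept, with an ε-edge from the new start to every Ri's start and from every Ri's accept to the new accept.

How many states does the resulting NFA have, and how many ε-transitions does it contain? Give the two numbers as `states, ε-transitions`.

Per subexpression:
Each of the 9 symbol leaves contributes 2 states and 0 ε-transitions.
  zz → 3 states, 0 ε-transitions
  y ∪ z → 6 states, 4 ε-transitions
  (y ∪ z)xz → 8 states, 4 ε-transitions
  y ∪ z ∪ zz ∪ (y ∪ z)xz → 17 states, 12 ε-transitions
  (y ∪ z ∪ zz ∪ (y ∪ z)xz)y → 18 states, 12 ε-transitions

18, 12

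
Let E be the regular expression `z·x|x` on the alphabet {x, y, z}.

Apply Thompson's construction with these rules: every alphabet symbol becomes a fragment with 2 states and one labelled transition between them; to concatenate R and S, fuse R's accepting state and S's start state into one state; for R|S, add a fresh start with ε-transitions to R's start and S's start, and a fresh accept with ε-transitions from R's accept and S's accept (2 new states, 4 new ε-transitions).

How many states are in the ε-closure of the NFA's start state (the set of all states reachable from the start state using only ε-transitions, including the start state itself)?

3

Work bottom-up. For each fragment F, track |ε-closure(F.start)| and whether F's accept lies in that closure (i.e. whether F accepts ε). A single-symbol fragment has closure size 1 and does not accept ε.
  z·x — |ε-closure| equals the left operand's closure size = 1 (its accept is not ε-reachable, so the closure stops there)
  z·x|x — new start ε-reaches every alternative's start; none of them accept ε, so the new accept is not reached: |ε-closure| = 1 + 1 + 1 = 3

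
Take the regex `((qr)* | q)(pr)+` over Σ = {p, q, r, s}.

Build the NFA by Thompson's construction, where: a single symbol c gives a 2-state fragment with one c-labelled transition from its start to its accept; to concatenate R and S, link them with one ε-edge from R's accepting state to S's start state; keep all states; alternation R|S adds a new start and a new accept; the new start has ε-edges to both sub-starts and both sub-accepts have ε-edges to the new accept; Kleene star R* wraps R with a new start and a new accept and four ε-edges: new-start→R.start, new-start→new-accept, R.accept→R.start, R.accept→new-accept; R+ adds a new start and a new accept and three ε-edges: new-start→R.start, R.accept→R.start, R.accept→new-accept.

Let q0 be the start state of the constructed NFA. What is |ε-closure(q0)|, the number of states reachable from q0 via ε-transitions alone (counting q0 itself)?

Work bottom-up. For each fragment F, track |ε-closure(F.start)| and whether F's accept lies in that closure (i.e. whether F accepts ε). A single-symbol fragment has closure size 1 and does not accept ε.
  qr — same as the first factor's closure: |ε-closure| = 1
  (qr)* — the star's fresh start ε-reaches both the body's start and the fresh accept: |ε-closure| = 2 + 1 = 3
  (qr)* | q — |ε-closure| = 1 (new start) + (3 + 1) + 1 (new accept, since some branch ε-reaches its own accept) = 6
  pr — same as the first factor's closure: |ε-closure| = 1
  (pr)+ — new start ε-reaches only the body's start; the new accept needs a symbol first: |ε-closure| = 1 + 1 = 2
  ((qr)* | q)(pr)+ — the left operand accepts ε, so the closure extends into the next operand (via the concat ε-link); |ε-closure| = 6 + 2 = 8

8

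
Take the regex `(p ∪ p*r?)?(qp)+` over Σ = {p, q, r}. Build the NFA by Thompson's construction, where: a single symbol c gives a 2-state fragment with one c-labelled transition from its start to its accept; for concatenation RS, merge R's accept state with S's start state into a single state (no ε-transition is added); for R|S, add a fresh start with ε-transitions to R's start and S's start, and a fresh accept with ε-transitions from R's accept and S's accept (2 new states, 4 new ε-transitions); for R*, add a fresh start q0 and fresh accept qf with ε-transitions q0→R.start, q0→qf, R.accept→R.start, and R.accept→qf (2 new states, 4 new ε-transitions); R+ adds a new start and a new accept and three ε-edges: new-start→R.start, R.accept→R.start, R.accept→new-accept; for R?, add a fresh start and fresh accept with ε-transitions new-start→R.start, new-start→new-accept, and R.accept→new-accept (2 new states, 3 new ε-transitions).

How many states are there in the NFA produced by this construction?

By structural recursion:
Each of the 5 symbol leaves contributes a 2-state fragment.
  p* — 4 states
  r? — 4 states
  p*r? — 7 states
  p ∪ p*r? — 11 states
  (p ∪ p*r?)? — 13 states
  qp — 3 states
  (qp)+ — 5 states
  (p ∪ p*r?)?(qp)+ — 17 states

17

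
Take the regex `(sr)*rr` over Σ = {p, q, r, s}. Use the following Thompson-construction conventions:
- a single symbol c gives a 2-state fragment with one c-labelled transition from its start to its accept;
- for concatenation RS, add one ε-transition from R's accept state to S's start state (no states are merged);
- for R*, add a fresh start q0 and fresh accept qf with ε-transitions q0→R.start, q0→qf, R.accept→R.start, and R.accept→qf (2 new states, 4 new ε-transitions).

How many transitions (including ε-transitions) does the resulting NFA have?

11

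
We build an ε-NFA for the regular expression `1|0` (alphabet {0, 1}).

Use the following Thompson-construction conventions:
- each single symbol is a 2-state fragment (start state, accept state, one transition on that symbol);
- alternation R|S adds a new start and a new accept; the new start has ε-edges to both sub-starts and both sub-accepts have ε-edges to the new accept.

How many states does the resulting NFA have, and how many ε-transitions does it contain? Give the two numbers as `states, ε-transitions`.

6, 4

Building bottom-up:
Each of the 2 symbol leaves contributes 2 states and 0 ε-transitions.
  1|0 → 6 states, 4 ε-transitions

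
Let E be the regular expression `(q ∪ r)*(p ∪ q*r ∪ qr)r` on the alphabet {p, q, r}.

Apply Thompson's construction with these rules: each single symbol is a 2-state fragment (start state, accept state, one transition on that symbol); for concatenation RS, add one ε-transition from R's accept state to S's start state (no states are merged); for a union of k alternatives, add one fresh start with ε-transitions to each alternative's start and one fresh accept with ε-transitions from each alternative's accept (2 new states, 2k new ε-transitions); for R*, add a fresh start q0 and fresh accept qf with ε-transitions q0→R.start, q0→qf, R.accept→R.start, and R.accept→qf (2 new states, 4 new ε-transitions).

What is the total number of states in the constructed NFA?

By structural recursion:
Each of the 8 symbol leaves contributes a 2-state fragment.
  q ∪ r → 6 states
  (q ∪ r)* → 8 states
  q* → 4 states
  q*r → 6 states
  qr → 4 states
  p ∪ q*r ∪ qr → 14 states
  (q ∪ r)*(p ∪ q*r ∪ qr)r → 24 states

24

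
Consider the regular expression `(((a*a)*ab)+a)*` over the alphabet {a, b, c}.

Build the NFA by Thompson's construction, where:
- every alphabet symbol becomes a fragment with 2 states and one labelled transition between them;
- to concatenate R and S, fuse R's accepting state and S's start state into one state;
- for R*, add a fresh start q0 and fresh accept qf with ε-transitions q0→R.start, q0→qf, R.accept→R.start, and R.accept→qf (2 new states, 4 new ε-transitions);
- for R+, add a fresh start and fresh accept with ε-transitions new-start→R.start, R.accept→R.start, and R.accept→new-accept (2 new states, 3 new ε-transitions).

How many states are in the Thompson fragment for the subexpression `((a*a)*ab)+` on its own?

Fragment for `((a*a)*ab)+`:
Each of the 4 symbol leaves contributes a 2-state fragment.
  a* = 4 states
  a*a = 5 states
  (a*a)* = 7 states
  (a*a)*ab = 9 states
  ((a*a)*ab)+ = 11 states

11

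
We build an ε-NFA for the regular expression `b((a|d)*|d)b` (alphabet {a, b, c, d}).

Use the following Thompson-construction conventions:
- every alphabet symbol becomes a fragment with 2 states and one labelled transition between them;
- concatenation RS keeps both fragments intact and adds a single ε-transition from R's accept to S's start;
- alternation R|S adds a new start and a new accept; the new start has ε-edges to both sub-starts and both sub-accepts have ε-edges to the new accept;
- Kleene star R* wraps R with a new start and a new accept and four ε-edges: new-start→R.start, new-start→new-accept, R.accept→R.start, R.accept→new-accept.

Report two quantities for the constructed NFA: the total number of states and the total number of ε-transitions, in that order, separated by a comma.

16, 14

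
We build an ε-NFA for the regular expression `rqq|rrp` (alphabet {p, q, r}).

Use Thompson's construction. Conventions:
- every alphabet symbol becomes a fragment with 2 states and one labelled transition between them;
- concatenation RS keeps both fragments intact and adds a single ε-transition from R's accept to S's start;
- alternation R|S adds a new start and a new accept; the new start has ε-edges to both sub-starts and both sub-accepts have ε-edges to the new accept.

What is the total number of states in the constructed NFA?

Bottom-up over the parse tree:
Each of the 6 symbol leaves contributes a 2-state fragment.
  rqq = 6 states
  rrp = 6 states
  rqq|rrp = 14 states

14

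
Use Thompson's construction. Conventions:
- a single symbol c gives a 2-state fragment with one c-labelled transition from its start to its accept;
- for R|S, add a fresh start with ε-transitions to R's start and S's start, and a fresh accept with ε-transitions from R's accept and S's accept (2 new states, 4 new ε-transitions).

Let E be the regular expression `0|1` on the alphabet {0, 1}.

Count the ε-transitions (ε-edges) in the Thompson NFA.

4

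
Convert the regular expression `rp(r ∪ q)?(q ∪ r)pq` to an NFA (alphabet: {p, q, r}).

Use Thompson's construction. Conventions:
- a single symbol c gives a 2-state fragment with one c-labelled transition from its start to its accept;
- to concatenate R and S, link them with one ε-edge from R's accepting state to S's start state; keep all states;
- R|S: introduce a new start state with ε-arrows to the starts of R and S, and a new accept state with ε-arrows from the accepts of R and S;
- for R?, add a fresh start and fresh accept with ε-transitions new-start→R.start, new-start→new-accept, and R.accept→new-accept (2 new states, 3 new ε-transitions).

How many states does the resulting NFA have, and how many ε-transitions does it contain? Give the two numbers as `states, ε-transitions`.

Building bottom-up:
Each of the 8 symbol leaves contributes 2 states and 0 ε-transitions.
  r ∪ q — 6 states, 4 ε-transitions
  (r ∪ q)? — 8 states, 7 ε-transitions
  q ∪ r — 6 states, 4 ε-transitions
  rp(r ∪ q)?(q ∪ r)pq — 22 states, 16 ε-transitions

22, 16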